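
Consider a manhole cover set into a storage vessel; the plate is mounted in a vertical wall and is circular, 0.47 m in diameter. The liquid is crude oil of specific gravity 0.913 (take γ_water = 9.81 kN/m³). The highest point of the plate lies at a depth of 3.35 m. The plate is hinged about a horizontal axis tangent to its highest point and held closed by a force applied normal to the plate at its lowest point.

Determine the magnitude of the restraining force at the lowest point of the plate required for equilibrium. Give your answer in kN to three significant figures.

γ = 0.913 × 9.81 = 8.95653 kN/m³.
The centroid is at the centre, 0.235 m below the top of the plate, so the centroid depth is h_c = 3.35 + 0.235 = 3.585 m.
A = π(0.235)² = 0.173494 m².
Resultant F = γ·h_c·A = 8.95653 × 3.585 × 0.173494 = 5.57075 kN.
I_c = πr⁴/4 = π × 0.235⁴/4 = 0.00239531 m⁴.
Centre of pressure: y_p = y_c + I_c/(y_c·A) = 3.585 + 0.00239531/(3.585 × 0.173494) = 3.585 + 0.00385113 = 3.58885 m along the plane.
The resultant acts 0.235 + 0.00385113 = 0.238851 m (along the plate) below the hinge at the top edge, so the moment about the hinge is M = F × 0.238851 = 5.57075 × 0.238851 = 1.33058 kN·m.
A normal force at the bottom, 0.47 m from the hinge, must supply this moment: P = 1.33058/0.47 = 2.83102 kN.

P ≈ 2.83 kN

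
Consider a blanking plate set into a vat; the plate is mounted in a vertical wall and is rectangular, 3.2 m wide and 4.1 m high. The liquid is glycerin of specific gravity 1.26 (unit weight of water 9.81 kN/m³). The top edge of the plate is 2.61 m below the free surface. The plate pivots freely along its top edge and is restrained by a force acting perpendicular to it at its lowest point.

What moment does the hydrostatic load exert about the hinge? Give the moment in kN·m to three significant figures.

γ = 1.26 × 9.81 = 12.3606 kN/m³.
The centroid lies 4.1/2 = 2.05 m below the top edge, so the centroid depth is h_c = 2.61 + 2.05 = 4.66 m.
A = 3.2 × 4.1 = 13.12 m².
Resultant F = γ·h_c·A = 12.3606 × 4.66 × 13.12 = 755.717 kN.
I_c = b·h³/12 = 3.2 × 4.1³/12 = 18.3789 m⁴.
Centre of pressure: y_p = y_c + I_c/(y_c·A) = 4.66 + 18.3789/(4.66 × 13.12) = 4.66 + 0.300607 = 4.96061 m along the plane.
The resultant acts 2.05 + 0.300607 = 2.35061 m (along the plate) below the hinge at the top edge, so the moment about the hinge is M = F × 2.35061 = 755.717 × 2.35061 = 1776.4 kN·m.

M ≈ 1780 kN·m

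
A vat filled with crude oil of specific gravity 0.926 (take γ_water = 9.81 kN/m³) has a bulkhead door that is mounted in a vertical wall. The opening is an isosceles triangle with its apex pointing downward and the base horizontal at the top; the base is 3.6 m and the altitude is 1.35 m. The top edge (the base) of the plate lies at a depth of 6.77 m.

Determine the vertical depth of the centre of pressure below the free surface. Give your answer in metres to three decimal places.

γ = 0.926 × 9.81 = 9.08406 kN/m³.
With the apex down, the centroid sits h/3 = 1.35/3 = 0.45 m below the base (the top edge), so the centroid depth is h_c = 6.77 + 0.45 = 7.22 m.
A = ½ × 3.6 × 1.35 = 2.43 m².
Resultant F = γ·h_c·A = 9.08406 × 7.22 × 2.43 = 159.376 kN.
I_c = b·h³/36 = 3.6 × 1.35³/36 = 0.246038 m⁴.
Centre of pressure: y_p = y_c + I_c/(y_c·A) = 7.22 + 0.246038/(7.22 × 2.43) = 7.22 + 0.0140236 = 7.23402 m along the plane.

h_p = 7.234 m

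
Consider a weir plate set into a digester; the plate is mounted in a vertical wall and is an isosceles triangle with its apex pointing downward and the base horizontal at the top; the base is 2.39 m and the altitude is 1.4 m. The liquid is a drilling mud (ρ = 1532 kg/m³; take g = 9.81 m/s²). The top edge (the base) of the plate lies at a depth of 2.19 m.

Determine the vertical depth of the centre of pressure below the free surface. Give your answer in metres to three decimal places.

γ = ρg = 1532 × 9.81 / 1000 = 15.02892 kN/m³.
With the apex down, the centroid sits h/3 = 1.4/3 = 0.466667 m below the base (the top edge), so the centroid depth is h_c = 2.19 + 0.466667 = 2.65667 m.
A = ½ × 2.39 × 1.4 = 1.673 m².
Resultant F = γ·h_c·A = 15.02892 × 2.65667 × 1.673 = 66.7977 kN.
I_c = b·h³/36 = 2.39 × 1.4³/36 = 0.182171 m⁴.
Centre of pressure: y_p = y_c + I_c/(y_c·A) = 2.65667 + 0.182171/(2.65667 × 1.673) = 2.65667 + 0.040987 = 2.69766 m along the plane.

h_p = 2.698 m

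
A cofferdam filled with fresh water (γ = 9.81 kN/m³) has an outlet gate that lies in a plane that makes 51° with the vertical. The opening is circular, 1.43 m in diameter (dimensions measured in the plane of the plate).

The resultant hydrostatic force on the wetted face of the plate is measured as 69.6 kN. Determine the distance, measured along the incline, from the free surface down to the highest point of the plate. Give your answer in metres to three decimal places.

y_top ≈ 6.305 m

γ = 9.81 kN/m³.
A = π(0.715)² = 1.60606 m².
From F = γ·h_c·A, the centroid depth is h_c = 69.6/(9.81 × 1.60606) = 4.41752 m.
The plate makes 51° with the vertical, i.e. θ = 90° − 51° = 39° to the horizontal. Measuring y along the incline from the free-surface line, vertical depth h = y·sinθ with sinθ = 0.629320.
Along the incline, y_c = h_c/sinθ = 4.41752/0.629320 = 7.01951 m.
The centroid is at the centre, 0.715 m below the top of the plate, so the highest point sits at y_top = 7.01951 − 0.715 = 6.30451 m along the incline.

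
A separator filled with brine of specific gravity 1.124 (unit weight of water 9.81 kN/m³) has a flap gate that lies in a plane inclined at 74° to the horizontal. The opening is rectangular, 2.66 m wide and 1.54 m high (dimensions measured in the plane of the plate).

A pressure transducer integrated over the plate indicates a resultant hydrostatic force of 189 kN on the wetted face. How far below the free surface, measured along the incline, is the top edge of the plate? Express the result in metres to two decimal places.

γ = 1.124 × 9.81 = 11.02644 kN/m³.
A = 2.66 × 1.54 = 4.0964 m².
From F = γ·h_c·A, the centroid depth is h_c = 189/(11.02644 × 4.0964) = 4.18431 m.
Let θ = 74° be the plate's angle to the horizontal; measure y along the incline from where the plane meets the free surface. Vertical depth h = y·sinθ with sinθ = 0.961262.
Along the incline, y_c = h_c/sinθ = 4.18431/0.961262 = 4.35293 m.
The centroid lies 1.54/2 = 0.77 m below the top edge, so the top edge sits at y_top = 4.35293 − 0.77 = 3.58293 m along the incline.

y_top ≈ 3.58 m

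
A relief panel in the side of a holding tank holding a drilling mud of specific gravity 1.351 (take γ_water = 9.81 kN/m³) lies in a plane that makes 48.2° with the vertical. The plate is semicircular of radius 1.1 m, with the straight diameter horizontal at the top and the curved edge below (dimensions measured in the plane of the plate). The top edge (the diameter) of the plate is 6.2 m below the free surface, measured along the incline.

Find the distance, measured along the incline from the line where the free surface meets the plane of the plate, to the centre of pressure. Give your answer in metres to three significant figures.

y_p = 6.68 m

γ = 1.351 × 9.81 = 13.25331 kN/m³.
The plate makes 48.2° with the vertical, i.e. θ = 90° − 48.2° = 41.8° to the horizontal. Measuring y along the incline from the free-surface line, vertical depth h = y·sinθ with sinθ = 0.666532.
The centroid of a semicircle lies 4r/(3π) = 0.466854 m from the diameter, here below the top edge, so y_c = 6.2 + 0.466854 = 6.66685 m and h_c = 6.66685 × 0.666532 = 4.44367 m.
A = πr²/2 = π × 1.1²/2 = 1.90066 m².
Resultant F = γ·h_c·A = 13.25331 × 4.44367 × 1.90066 = 111.936 kN.
I_c = (π/8 − 8/(9π))·r⁴ = 0.109757 × 1.1⁴ = 0.160695 m⁴.
Centre of pressure: y_p = y_c + I_c/(y_c·A) = 6.66685 + 0.160695/(6.66685 × 1.90066) = 6.66685 + 0.0126817 = 6.67953 m along the plane.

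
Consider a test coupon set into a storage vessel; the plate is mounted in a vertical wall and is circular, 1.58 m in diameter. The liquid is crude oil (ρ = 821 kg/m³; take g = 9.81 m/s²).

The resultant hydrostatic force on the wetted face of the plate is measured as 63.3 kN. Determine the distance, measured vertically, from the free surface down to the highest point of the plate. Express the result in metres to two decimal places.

d_top ≈ 3.22 m

γ = ρg = 821 × 9.81 / 1000 = 8.05401 kN/m³.
A = π(0.79)² = 1.96067 m².
From F = γ·h_c·A, the centroid depth is h_c = 63.3/(8.05401 × 1.96067) = 4.00855 m.
The centroid is at the centre, 0.79 m below the top of the plate, so the highest point sits at h_top = 4.00855 − 0.79 = 3.21855 m below the surface.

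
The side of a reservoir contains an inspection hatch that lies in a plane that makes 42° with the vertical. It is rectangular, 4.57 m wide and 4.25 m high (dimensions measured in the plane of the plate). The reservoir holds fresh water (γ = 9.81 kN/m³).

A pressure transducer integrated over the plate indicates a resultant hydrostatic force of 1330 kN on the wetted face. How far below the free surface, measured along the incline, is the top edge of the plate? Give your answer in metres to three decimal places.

y_top ≈ 7.268 m

γ = 9.81 kN/m³.
A = 4.57 × 4.25 = 19.4225 m².
From F = γ·h_c·A, the centroid depth is h_c = 1330/(9.81 × 19.4225) = 6.98035 m.
The plate makes 42° with the vertical, i.e. θ = 90° − 42° = 48° to the horizontal. Measuring y along the incline from the free-surface line, vertical depth h = y·sinθ with sinθ = 0.743145.
Along the incline, y_c = h_c/sinθ = 6.98035/0.743145 = 9.39299 m.
The centroid lies 4.25/2 = 2.125 m below the top edge, so the top edge sits at y_top = 9.39299 − 2.125 = 7.26799 m along the incline.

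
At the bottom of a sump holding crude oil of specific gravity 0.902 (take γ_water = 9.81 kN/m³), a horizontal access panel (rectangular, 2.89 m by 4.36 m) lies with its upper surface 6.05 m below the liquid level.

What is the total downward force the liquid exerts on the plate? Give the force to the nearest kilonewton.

γ = 0.902 × 9.81 = 8.84862 kN/m³.
The plate is horizontal, so pressure is uniform at p = γ·h = 8.84862 × 6.05 = 53.5342 kN/m².
A = 2.89 × 4.36 = 12.6004 m².
F = p·A = 53.5342 × 12.6004 = 674.552 kN.

F ≈ 675 kN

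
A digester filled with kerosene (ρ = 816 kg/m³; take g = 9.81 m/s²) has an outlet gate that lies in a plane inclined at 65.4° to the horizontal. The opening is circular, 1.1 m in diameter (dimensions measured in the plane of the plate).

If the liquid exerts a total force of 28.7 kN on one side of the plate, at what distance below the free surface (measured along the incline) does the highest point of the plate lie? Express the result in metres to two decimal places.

γ = ρg = 816 × 9.81 / 1000 = 8.00496 kN/m³.
A = π(0.55)² = 0.950332 m².
From F = γ·h_c·A, the centroid depth is h_c = 28.7/(8.00496 × 0.950332) = 3.77266 m.
Let θ = 65.4° be the plate's angle to the horizontal; measure y along the incline from where the plane meets the free surface. Vertical depth h = y·sinθ with sinθ = 0.909236.
Along the incline, y_c = h_c/sinθ = 3.77266/0.909236 = 4.14926 m.
The centroid is at the centre, 0.55 m below the top of the plate, so the highest point sits at y_top = 4.14926 − 0.55 = 3.59926 m along the incline.

y_top ≈ 3.60 m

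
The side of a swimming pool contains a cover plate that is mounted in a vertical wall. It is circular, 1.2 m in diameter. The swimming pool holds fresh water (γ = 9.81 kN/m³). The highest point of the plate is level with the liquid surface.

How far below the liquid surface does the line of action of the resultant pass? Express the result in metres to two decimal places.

γ = 9.81 kN/m³.
The centroid is at the centre, 0.6 m below the top of the plate, so the centroid depth is h_c = 0.6 m.
A = π(0.6)² = 1.13097 m².
Resultant F = γ·h_c·A = 9.81 × 0.6 × 1.13097 = 6.65689 kN.
I_c = πr⁴/4 = π × 0.6⁴/4 = 0.101788 m⁴.
Centre of pressure: y_p = y_c + I_c/(y_c·A) = 0.6 + 0.101788/(0.6 × 1.13097) = 0.6 + 0.150001 = 0.750001 m along the plane.

h_p = 0.75 m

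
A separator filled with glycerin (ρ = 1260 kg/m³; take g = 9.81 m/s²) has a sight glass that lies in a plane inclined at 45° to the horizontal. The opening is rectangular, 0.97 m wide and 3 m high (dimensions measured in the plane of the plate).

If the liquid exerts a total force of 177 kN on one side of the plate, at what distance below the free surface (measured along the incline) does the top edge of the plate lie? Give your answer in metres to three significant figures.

γ = ρg = 1260 × 9.81 / 1000 = 12.3606 kN/m³.
A = 0.97 × 3 = 2.91 m².
From F = γ·h_c·A, the centroid depth is h_c = 177/(12.3606 × 2.91) = 4.92086 m.
Let θ = 45° be the plate's angle to the horizontal; measure y along the incline from where the plane meets the free surface. Vertical depth h = y·sinθ with sinθ = 0.707107.
Along the incline, y_c = h_c/sinθ = 4.92086/0.707107 = 6.95914 m.
The centroid lies 3/2 = 1.5 m below the top edge, so the top edge sits at y_top = 6.95914 − 1.5 = 5.45914 m along the incline.

y_top ≈ 5.46 m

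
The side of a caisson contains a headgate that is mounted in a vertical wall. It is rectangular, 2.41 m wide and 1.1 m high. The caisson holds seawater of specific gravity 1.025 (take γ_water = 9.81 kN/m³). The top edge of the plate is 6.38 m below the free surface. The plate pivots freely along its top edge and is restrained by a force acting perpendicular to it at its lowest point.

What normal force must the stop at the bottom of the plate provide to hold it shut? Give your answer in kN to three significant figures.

P ≈ 94.8 kN

γ = 1.025 × 9.81 = 10.05525 kN/m³.
The centroid lies 1.1/2 = 0.55 m below the top edge, so the centroid depth is h_c = 6.38 + 0.55 = 6.93 m.
A = 2.41 × 1.1 = 2.651 m².
Resultant F = γ·h_c·A = 10.05525 × 6.93 × 2.651 = 184.729 kN.
I_c = b·h³/12 = 2.41 × 1.1³/12 = 0.267309 m⁴.
Centre of pressure: y_p = y_c + I_c/(y_c·A) = 6.93 + 0.267309/(6.93 × 2.651) = 6.93 + 0.0145503 = 6.94455 m along the plane.
The resultant acts 0.55 + 0.0145503 = 0.56455 m (along the plate) below the hinge at the top edge, so the moment about the hinge is M = F × 0.56455 = 184.729 × 0.56455 = 104.289 kN·m.
A normal force at the bottom, 1.1 m from the hinge, must supply this moment: P = 104.289/1.1 = 94.8082 kN.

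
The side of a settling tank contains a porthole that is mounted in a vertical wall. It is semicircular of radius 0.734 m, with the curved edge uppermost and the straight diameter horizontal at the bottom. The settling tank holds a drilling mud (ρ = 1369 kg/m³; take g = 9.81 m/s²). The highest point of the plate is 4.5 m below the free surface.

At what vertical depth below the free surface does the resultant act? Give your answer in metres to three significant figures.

γ = ρg = 1369 × 9.81 / 1000 = 13.42989 kN/m³.
The centroid lies 4r/(3π) = 0.311519 m above the diameter, so r − 4r/(3π) = 0.734 − 0.311519 = 0.422481 m below the topmost point, so the centroid depth is h_c = 4.5 + 0.422481 = 4.92248 m.
A = πr²/2 = π × 0.734²/2 = 0.846276 m².
Resultant F = γ·h_c·A = 13.42989 × 4.92248 × 0.846276 = 55.9459 kN.
I_c = (π/8 − 8/(9π))·r⁴ = 0.109757 × 0.734⁴ = 0.0318579 m⁴.
Centre of pressure: y_p = y_c + I_c/(y_c·A) = 4.92248 + 0.0318579/(4.92248 × 0.846276) = 4.92248 + 0.00764753 = 4.93013 m along the plane.

h_p = 4.93 m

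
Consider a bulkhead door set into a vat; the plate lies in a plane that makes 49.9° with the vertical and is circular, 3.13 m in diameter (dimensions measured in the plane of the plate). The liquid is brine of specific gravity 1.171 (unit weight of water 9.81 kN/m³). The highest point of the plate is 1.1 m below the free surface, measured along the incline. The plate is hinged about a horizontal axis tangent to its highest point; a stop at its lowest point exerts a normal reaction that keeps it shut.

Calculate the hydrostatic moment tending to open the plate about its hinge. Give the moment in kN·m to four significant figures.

M ≈ 272.3 kN·m

γ = 1.171 × 9.81 = 11.48751 kN/m³.
The plate makes 49.9° with the vertical, i.e. θ = 90° − 49.9° = 40.1° to the horizontal. Measuring y along the incline from the free-surface line, vertical depth h = y·sinθ with sinθ = 0.644124.
The centroid is at the centre, 1.565 m below the top of the plate, so y_c = 1.1 + 1.565 = 2.665 m and h_c = 2.665 × 0.644124 = 1.71659 m.
A = π(1.565)² = 7.69447 m².
Resultant F = γ·h_c·A = 11.48751 × 1.71659 × 7.69447 = 151.73 kN.
I_c = πr⁴/4 = π × 1.565⁴/4 = 4.71137 m⁴.
Centre of pressure: y_p = y_c + I_c/(y_c·A) = 2.665 + 4.71137/(2.665 × 7.69447) = 2.665 + 0.229758 = 2.89476 m along the plane.
The resultant acts 1.565 + 0.229758 = 1.79476 m (along the plate) below the hinge at the top edge, so the moment about the hinge is M = F × 1.79476 = 151.73 × 1.79476 = 272.319 kN·m.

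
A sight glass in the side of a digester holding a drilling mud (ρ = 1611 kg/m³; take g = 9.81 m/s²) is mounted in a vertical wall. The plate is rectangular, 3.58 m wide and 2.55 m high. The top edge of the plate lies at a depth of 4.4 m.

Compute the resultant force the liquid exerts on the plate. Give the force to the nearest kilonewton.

γ = ρg = 1611 × 9.81 / 1000 = 15.80391 kN/m³.
The centroid lies 2.55/2 = 1.275 m below the top edge, so the centroid depth is h_c = 4.4 + 1.275 = 5.675 m.
A = 3.58 × 2.55 = 9.129 m².
Resultant F = γ·h_c·A = 15.80391 × 5.675 × 9.129 = 818.754 kN.

F ≈ 819 kN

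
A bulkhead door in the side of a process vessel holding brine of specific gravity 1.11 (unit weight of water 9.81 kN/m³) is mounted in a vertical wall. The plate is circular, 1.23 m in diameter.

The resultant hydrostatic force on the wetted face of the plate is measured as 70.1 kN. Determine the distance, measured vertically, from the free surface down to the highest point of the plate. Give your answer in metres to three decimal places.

γ = 1.11 × 9.81 = 10.8891 kN/m³.
A = π(0.615)² = 1.18823 m².
From F = γ·h_c·A, the centroid depth is h_c = 70.1/(10.8891 × 1.18823) = 5.41783 m.
The centroid is at the centre, 0.615 m below the top of the plate, so the highest point sits at h_top = 5.41783 − 0.615 = 4.80283 m below the surface.

d_top ≈ 4.803 m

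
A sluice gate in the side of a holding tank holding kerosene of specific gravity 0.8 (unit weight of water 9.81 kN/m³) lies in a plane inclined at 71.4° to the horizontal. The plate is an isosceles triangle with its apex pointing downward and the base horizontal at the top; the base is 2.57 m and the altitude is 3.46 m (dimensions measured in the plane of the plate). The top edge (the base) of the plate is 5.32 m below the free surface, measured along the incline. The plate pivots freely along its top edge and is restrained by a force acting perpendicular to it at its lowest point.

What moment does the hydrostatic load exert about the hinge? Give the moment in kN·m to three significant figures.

M ≈ 269 kN·m

γ = 0.8 × 9.81 = 7.848 kN/m³.
Let θ = 71.4° be the plate's angle to the horizontal; measure y along the incline from where the plane meets the free surface. Vertical depth h = y·sinθ with sinθ = 0.947768.
With the apex down, the centroid sits h/3 = 3.46/3 = 1.15333 m below the base (the top edge), so y_c = 5.32 + 1.15333 = 6.47333 m and h_c = 6.47333 × 0.947768 = 6.13522 m.
A = ½ × 2.57 × 3.46 = 4.4461 m².
Resultant F = γ·h_c·A = 7.848 × 6.13522 × 4.4461 = 214.076 kN.
I_c = b·h³/36 = 2.57 × 3.46³/36 = 2.95705 m⁴.
Centre of pressure: y_p = y_c + I_c/(y_c·A) = 6.47333 + 2.95705/(6.47333 × 4.4461) = 6.47333 + 0.102743 = 6.57607 m along the plane.
The resultant acts 1.15333 + 0.102743 = 1.25607 m (along the plate) below the hinge at the top edge, so the moment about the hinge is M = F × 1.25607 = 214.076 × 1.25607 = 268.894 kN·m.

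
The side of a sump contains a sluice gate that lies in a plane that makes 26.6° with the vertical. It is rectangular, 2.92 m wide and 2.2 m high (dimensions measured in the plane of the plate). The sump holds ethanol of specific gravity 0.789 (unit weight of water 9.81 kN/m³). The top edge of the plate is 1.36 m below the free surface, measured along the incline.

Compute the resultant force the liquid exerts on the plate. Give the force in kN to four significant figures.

γ = 0.789 × 9.81 = 7.74009 kN/m³.
The plate makes 26.6° with the vertical, i.e. θ = 90° − 26.6° = 63.4° to the horizontal. Measuring y along the incline from the free-surface line, vertical depth h = y·sinθ with sinθ = 0.894154.
The centroid lies 2.2/2 = 1.1 m below the top edge, so y_c = 1.36 + 1.1 = 2.46 m and h_c = 2.46 × 0.894154 = 2.19962 m.
A = 2.92 × 2.2 = 6.424 m².
Resultant F = γ·h_c·A = 7.74009 × 2.19962 × 6.424 = 109.37 kN.

F ≈ 109.4 kN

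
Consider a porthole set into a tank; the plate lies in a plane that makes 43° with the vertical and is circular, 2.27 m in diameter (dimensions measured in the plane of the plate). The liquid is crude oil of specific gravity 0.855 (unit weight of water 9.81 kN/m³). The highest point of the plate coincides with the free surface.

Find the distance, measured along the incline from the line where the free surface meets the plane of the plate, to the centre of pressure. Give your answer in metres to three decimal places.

γ = 0.855 × 9.81 = 8.38755 kN/m³.
The plate makes 43° with the vertical, i.e. θ = 90° − 43° = 47° to the horizontal. Measuring y along the incline from the free-surface line, vertical depth h = y·sinθ with sinθ = 0.731354.
The centroid is at the centre, 1.135 m below the top of the plate, so y_c = 1.135 m and h_c = 1.135 × 0.731354 = 0.830087 m.
A = π(1.135)² = 4.04708 m².
Resultant F = γ·h_c·A = 8.38755 × 0.830087 × 4.04708 = 28.1774 kN.
I_c = πr⁴/4 = π × 1.135⁴/4 = 1.30339 m⁴.
Centre of pressure: y_p = y_c + I_c/(y_c·A) = 1.135 + 1.30339/(1.135 × 4.04708) = 1.135 + 0.283751 = 1.41875 m along the plane.

y_p = 1.419 m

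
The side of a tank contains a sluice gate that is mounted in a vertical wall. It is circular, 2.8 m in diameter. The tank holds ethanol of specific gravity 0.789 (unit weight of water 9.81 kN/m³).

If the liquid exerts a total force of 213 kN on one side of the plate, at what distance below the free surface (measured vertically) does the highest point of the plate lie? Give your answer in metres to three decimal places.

γ = 0.789 × 9.81 = 7.74009 kN/m³.
A = π(1.4)² = 6.15752 m².
From F = γ·h_c·A, the centroid depth is h_c = 213/(7.74009 × 6.15752) = 4.46918 m.
The centroid is at the centre, 1.4 m below the top of the plate, so the highest point sits at h_top = 4.46918 − 1.4 = 3.06918 m below the surface.

d_top ≈ 3.069 m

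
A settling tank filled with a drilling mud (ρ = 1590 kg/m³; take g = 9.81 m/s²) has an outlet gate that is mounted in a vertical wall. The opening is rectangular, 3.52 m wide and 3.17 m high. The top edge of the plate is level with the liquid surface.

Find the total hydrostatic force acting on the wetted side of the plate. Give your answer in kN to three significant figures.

F ≈ 276 kN

γ = ρg = 1590 × 9.81 / 1000 = 15.5979 kN/m³.
The centroid lies 3.17/2 = 1.585 m below the top edge, so the centroid depth is h_c = 1.585 m.
A = 3.52 × 3.17 = 11.1584 m².
Resultant F = γ·h_c·A = 15.5979 × 1.585 × 11.1584 = 275.865 kN.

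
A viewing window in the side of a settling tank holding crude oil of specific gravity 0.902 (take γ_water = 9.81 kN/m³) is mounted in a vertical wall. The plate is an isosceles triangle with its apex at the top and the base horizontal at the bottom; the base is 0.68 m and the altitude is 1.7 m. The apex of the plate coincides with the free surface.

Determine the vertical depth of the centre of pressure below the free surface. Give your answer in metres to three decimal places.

γ = 0.902 × 9.81 = 8.84862 kN/m³.
With the apex up, the centroid sits 2h/3 = 2 × 1.7/3 = 1.13333 m below the apex, so the centroid depth is h_c = 1.13333 m.
A = ½ × 0.68 × 1.7 = 0.578 m².
Resultant F = γ·h_c·A = 8.84862 × 1.13333 × 0.578 = 5.79642 kN.
I_c = b·h³/36 = 0.68 × 1.7³/36 = 0.0928011 m⁴.
Centre of pressure: y_p = y_c + I_c/(y_c·A) = 1.13333 + 0.0928011/(1.13333 × 0.578) = 1.13333 + 0.141667 = 1.275 m along the plane.

h_p = 1.275 m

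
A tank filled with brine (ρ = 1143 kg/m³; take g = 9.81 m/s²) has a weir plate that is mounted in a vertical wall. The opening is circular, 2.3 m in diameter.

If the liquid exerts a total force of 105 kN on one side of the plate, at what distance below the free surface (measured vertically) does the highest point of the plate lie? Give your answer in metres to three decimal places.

d_top ≈ 1.104 m

γ = ρg = 1143 × 9.81 / 1000 = 11.21283 kN/m³.
A = π(1.15)² = 4.15476 m².
From F = γ·h_c·A, the centroid depth is h_c = 105/(11.21283 × 4.15476) = 2.25387 m.
The centroid is at the centre, 1.15 m below the top of the plate, so the highest point sits at h_top = 2.25387 − 1.15 = 1.10387 m below the surface.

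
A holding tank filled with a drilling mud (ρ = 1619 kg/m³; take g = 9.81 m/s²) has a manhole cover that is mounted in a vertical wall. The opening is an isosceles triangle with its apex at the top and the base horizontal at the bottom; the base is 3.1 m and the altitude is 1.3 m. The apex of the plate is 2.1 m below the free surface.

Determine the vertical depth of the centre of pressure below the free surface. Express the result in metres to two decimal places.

h_p = 3.00 m

γ = ρg = 1619 × 9.81 / 1000 = 15.88239 kN/m³.
With the apex up, the centroid sits 2h/3 = 2 × 1.3/3 = 0.866667 m below the apex, so the centroid depth is h_c = 2.1 + 0.866667 = 2.96667 m.
A = ½ × 3.1 × 1.3 = 2.015 m².
Resultant F = γ·h_c·A = 15.88239 × 2.96667 × 2.015 = 94.9424 kN.
I_c = b·h³/36 = 3.1 × 1.3³/36 = 0.189186 m⁴.
Centre of pressure: y_p = y_c + I_c/(y_c·A) = 2.96667 + 0.189186/(2.96667 × 2.015) = 2.96667 + 0.0316479 = 2.99832 m along the plane.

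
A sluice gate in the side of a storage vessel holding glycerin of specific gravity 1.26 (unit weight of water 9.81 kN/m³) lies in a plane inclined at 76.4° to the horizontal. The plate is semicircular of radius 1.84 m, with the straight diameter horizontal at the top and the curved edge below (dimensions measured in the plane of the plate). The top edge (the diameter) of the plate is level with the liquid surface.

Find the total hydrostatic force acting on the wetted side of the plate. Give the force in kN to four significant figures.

F ≈ 49.89 kN

γ = 1.26 × 9.81 = 12.3606 kN/m³.
Let θ = 76.4° be the plate's angle to the horizontal; measure y along the incline from where the plane meets the free surface. Vertical depth h = y·sinθ with sinθ = 0.971961.
The centroid of a semicircle lies 4r/(3π) = 0.78092 m from the diameter, here below the top edge, so y_c = 0.78092 m and h_c = 0.78092 × 0.971961 = 0.759024 m.
A = πr²/2 = π × 1.84²/2 = 5.31809 m².
Resultant F = γ·h_c·A = 12.3606 × 0.759024 × 5.31809 = 49.8943 kN.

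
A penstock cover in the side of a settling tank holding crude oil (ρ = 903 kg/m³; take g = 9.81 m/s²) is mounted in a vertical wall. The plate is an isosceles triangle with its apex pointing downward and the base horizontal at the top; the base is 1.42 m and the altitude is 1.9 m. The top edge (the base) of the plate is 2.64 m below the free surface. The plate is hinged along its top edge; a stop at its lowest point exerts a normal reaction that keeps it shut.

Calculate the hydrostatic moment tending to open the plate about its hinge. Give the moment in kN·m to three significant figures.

γ = ρg = 903 × 9.81 / 1000 = 8.85843 kN/m³.
With the apex down, the centroid sits h/3 = 1.9/3 = 0.633333 m below the base (the top edge), so the centroid depth is h_c = 2.64 + 0.633333 = 3.27333 m.
A = ½ × 1.42 × 1.9 = 1.349 m².
Resultant F = γ·h_c·A = 8.85843 × 3.27333 × 1.349 = 39.1164 kN.
I_c = b·h³/36 = 1.42 × 1.9³/36 = 0.270549 m⁴.
Centre of pressure: y_p = y_c + I_c/(y_c·A) = 3.27333 + 0.270549/(3.27333 × 1.349) = 3.27333 + 0.0612695 = 3.3346 m along the plane.
The resultant acts 0.633333 + 0.0612695 = 0.694603 m (along the plate) below the hinge at the top edge, so the moment about the hinge is M = F × 0.694603 = 39.1164 × 0.694603 = 27.1704 kN·m.

M ≈ 27.2 kN·m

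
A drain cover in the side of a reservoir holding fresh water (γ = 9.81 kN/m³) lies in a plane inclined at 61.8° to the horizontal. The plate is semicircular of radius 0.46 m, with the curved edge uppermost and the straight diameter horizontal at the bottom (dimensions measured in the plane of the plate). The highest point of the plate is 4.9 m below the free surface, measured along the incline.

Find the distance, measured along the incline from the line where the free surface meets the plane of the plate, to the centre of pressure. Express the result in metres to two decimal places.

y_p = 5.17 m

γ = 9.81 kN/m³.
Let θ = 61.8° be the plate's angle to the horizontal; measure y along the incline from where the plane meets the free surface. Vertical depth h = y·sinθ with sinθ = 0.881303.
The centroid lies 4r/(3π) = 0.19523 m above the diameter, so r − 4r/(3π) = 0.46 − 0.19523 = 0.26477 m below the topmost point, so y_c = 4.9 + 0.26477 = 5.16477 m and h_c = 5.16477 × 0.881303 = 4.55173 m.
A = πr²/2 = π × 0.46²/2 = 0.332381 m².
Resultant F = γ·h_c·A = 9.81 × 4.55173 × 0.332381 = 14.8416 kN.
I_c = (π/8 − 8/(9π))·r⁴ = 0.109757 × 0.46⁴ = 0.00491432 m⁴.
Centre of pressure: y_p = y_c + I_c/(y_c·A) = 5.16477 + 0.00491432/(5.16477 × 0.332381) = 5.16477 + 0.0028627 = 5.16763 m along the plane.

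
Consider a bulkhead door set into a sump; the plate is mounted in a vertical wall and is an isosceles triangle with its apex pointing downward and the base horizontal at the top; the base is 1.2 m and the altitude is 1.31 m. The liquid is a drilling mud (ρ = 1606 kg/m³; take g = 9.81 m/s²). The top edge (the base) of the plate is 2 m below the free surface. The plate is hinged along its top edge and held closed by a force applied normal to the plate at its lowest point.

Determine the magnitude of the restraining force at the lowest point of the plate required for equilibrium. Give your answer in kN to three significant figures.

γ = ρg = 1606 × 9.81 / 1000 = 15.75486 kN/m³.
With the apex down, the centroid sits h/3 = 1.31/3 = 0.436667 m below the base (the top edge), so the centroid depth is h_c = 2 + 0.436667 = 2.43667 m.
A = ½ × 1.2 × 1.31 = 0.786 m².
Resultant F = γ·h_c·A = 15.75486 × 2.43667 × 0.786 = 30.1741 kN.
I_c = b·h³/36 = 1.2 × 1.31³/36 = 0.0749364 m⁴.
Centre of pressure: y_p = y_c + I_c/(y_c·A) = 2.43667 + 0.0749364/(2.43667 × 0.786) = 2.43667 + 0.0391267 = 2.4758 m along the plane.
The resultant acts 0.436667 + 0.0391267 = 0.475794 m (along the plate) below the hinge at the top edge, so the moment about the hinge is M = F × 0.475794 = 30.1741 × 0.475794 = 14.3567 kN·m.
A normal force at the bottom, 1.31 m from the hinge, must supply this moment: P = 14.3567/1.31 = 10.9593 kN.

P ≈ 11.0 kN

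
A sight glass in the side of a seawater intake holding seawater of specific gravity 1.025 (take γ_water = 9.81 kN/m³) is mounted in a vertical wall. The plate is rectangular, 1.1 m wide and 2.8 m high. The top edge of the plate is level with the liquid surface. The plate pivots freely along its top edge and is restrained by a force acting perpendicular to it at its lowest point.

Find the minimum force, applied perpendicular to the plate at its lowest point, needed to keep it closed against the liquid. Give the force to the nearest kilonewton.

γ = 1.025 × 9.81 = 10.05525 kN/m³.
The centroid lies 2.8/2 = 1.4 m below the top edge, so the centroid depth is h_c = 1.4 m.
A = 1.1 × 2.8 = 3.08 m².
Resultant F = γ·h_c·A = 10.05525 × 1.4 × 3.08 = 43.3582 kN.
I_c = b·h³/12 = 1.1 × 2.8³/12 = 2.01227 m⁴.
Centre of pressure: y_p = y_c + I_c/(y_c·A) = 1.4 + 2.01227/(1.4 × 3.08) = 1.4 + 0.466667 = 1.86667 m along the plane.
The resultant acts 1.4 + 0.466667 = 1.86667 m (along the plate) below the hinge at the top edge, so the moment about the hinge is M = F × 1.86667 = 43.3582 × 1.86667 = 80.9355 kN·m.
A normal force at the bottom, 2.8 m from the hinge, must supply this moment: P = 80.9355/2.8 = 28.9055 kN.

P ≈ 29 kN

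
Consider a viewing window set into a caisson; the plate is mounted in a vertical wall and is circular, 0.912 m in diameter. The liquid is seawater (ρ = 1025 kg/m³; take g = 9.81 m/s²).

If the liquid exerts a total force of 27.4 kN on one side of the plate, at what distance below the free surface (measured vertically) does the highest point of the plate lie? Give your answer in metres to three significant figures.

γ = ρg = 1025 × 9.81 / 1000 = 10.05525 kN/m³.
A = π(0.456)² = 0.65325 m².
From F = γ·h_c·A, the centroid depth is h_c = 27.4/(10.05525 × 0.65325) = 4.17137 m.
The centroid is at the centre, 0.456 m below the top of the plate, so the highest point sits at h_top = 4.17137 − 0.456 = 3.71537 m below the surface.

d_top ≈ 3.72 m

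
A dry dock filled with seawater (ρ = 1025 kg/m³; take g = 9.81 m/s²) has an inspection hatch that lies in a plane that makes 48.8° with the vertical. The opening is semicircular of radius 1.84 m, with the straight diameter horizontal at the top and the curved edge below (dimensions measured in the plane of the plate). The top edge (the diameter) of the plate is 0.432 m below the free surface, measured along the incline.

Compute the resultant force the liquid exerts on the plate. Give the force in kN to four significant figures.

F ≈ 42.72 kN

γ = ρg = 1025 × 9.81 / 1000 = 10.05525 kN/m³.
The plate makes 48.8° with the vertical, i.e. θ = 90° − 48.8° = 41.2° to the horizontal. Measuring y along the incline from the free-surface line, vertical depth h = y·sinθ with sinθ = 0.658689.
The centroid of a semicircle lies 4r/(3π) = 0.78092 m from the diameter, here below the top edge, so y_c = 0.432 + 0.78092 = 1.21292 m and h_c = 1.21292 × 0.658689 = 0.798937 m.
A = πr²/2 = π × 1.84²/2 = 5.31809 m².
Resultant F = γ·h_c·A = 10.05525 × 0.798937 × 5.31809 = 42.7229 kN.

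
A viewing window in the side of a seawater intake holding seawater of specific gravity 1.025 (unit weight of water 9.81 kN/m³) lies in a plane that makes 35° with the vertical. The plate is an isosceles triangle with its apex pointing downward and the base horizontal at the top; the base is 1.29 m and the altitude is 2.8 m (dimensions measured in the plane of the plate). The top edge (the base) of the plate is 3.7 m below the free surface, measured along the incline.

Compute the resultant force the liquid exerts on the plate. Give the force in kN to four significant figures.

F ≈ 68.92 kN

γ = 1.025 × 9.81 = 10.05525 kN/m³.
The plate makes 35° with the vertical, i.e. θ = 90° − 35° = 55° to the horizontal. Measuring y along the incline from the free-surface line, vertical depth h = y·sinθ with sinθ = 0.819152.
With the apex down, the centroid sits h/3 = 2.8/3 = 0.933333 m below the base (the top edge), so y_c = 3.7 + 0.933333 = 4.63333 m and h_c = 4.63333 × 0.819152 = 3.7954 m.
A = ½ × 1.29 × 2.8 = 1.806 m².
Resultant F = γ·h_c·A = 10.05525 × 3.7954 × 1.806 = 68.9236 kN.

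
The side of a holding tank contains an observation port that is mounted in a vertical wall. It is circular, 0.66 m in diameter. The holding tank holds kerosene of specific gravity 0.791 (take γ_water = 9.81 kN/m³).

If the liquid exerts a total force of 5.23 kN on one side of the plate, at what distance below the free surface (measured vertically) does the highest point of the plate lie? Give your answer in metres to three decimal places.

d_top ≈ 1.640 m

γ = 0.791 × 9.81 = 7.75971 kN/m³.
A = π(0.33)² = 0.342119 m².
From F = γ·h_c·A, the centroid depth is h_c = 5.23/(7.75971 × 0.342119) = 1.97006 m.
The centroid is at the centre, 0.33 m below the top of the plate, so the highest point sits at h_top = 1.97006 − 0.33 = 1.64006 m below the surface.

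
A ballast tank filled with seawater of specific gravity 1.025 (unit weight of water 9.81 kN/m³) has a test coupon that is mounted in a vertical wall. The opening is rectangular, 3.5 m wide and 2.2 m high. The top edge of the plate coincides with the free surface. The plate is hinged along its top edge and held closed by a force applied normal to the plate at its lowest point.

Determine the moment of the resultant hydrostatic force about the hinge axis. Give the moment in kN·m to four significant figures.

γ = 1.025 × 9.81 = 10.05525 kN/m³.
The centroid lies 2.2/2 = 1.1 m below the top edge, so the centroid depth is h_c = 1.1 m.
A = 3.5 × 2.2 = 7.7 m².
Resultant F = γ·h_c·A = 10.05525 × 1.1 × 7.7 = 85.168 kN.
I_c = b·h³/12 = 3.5 × 2.2³/12 = 3.10567 m⁴.
Centre of pressure: y_p = y_c + I_c/(y_c·A) = 1.1 + 3.10567/(1.1 × 7.7) = 1.1 + 0.366667 = 1.46667 m along the plane.
The resultant acts 1.1 + 0.366667 = 1.46667 m (along the plate) below the hinge at the top edge, so the moment about the hinge is M = F × 1.46667 = 85.168 × 1.46667 = 124.913 kN·m.

M ≈ 124.9 kN·m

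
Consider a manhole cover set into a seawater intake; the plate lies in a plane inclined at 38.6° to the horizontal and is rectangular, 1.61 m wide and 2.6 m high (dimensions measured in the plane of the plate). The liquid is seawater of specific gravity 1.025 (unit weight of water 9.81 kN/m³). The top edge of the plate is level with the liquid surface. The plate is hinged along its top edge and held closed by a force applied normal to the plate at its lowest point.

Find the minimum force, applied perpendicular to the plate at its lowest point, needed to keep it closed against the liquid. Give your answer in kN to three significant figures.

γ = 1.025 × 9.81 = 10.05525 kN/m³.
Let θ = 38.6° be the plate's angle to the horizontal; measure y along the incline from where the plane meets the free surface. Vertical depth h = y·sinθ with sinθ = 0.623880.
The centroid lies 2.6/2 = 1.3 m below the top edge, so y_c = 1.3 m and h_c = 1.3 × 0.623880 = 0.811044 m.
A = 1.61 × 2.6 = 4.186 m².
Resultant F = γ·h_c·A = 10.05525 × 0.811044 × 4.186 = 34.1379 kN.
I_c = b·h³/12 = 1.61 × 2.6³/12 = 2.35811 m⁴.
Centre of pressure: y_p = y_c + I_c/(y_c·A) = 1.3 + 2.35811/(1.3 × 4.186) = 1.3 + 0.433333 = 1.73333 m along the plane.
The resultant acts 1.3 + 0.433333 = 1.73333 m (along the plate) below the hinge at the top edge, so the moment about the hinge is M = F × 1.73333 = 34.1379 × 1.73333 = 59.1722 kN·m.
A normal force at the bottom, 2.6 m from the hinge, must supply this moment: P = 59.1722/2.6 = 22.7585 kN.

P ≈ 22.8 kN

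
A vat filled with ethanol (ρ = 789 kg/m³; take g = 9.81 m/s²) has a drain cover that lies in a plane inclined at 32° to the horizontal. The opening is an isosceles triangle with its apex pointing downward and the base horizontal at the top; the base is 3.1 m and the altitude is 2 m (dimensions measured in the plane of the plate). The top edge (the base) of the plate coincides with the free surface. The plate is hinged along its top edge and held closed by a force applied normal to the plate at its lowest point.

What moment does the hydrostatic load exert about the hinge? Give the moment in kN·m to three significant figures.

γ = ρg = 789 × 9.81 / 1000 = 7.74009 kN/m³.
Let θ = 32° be the plate's angle to the horizontal; measure y along the incline from where the plane meets the free surface. Vertical depth h = y·sinθ with sinθ = 0.529919.
With the apex down, the centroid sits h/3 = 2/3 = 0.666667 m below the base (the top edge), so y_c = 0.666667 m and h_c = 0.666667 × 0.529919 = 0.35328 m.
A = ½ × 3.1 × 2 = 3.1 m².
Resultant F = γ·h_c·A = 7.74009 × 0.35328 × 3.1 = 8.4767 kN.
I_c = b·h³/36 = 3.1 × 2³/36 = 0.688889 m⁴.
Centre of pressure: y_p = y_c + I_c/(y_c·A) = 0.666667 + 0.688889/(0.666667 × 3.1) = 0.666667 + 0.333333 = 1 m along the plane.
The resultant acts 0.666667 + 0.333333 = 1 m (along the plate) below the hinge at the top edge, so the moment about the hinge is M = F × 1 = 8.4767 × 1 = 8.4767 kN·m.

M ≈ 8.48 kN·m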